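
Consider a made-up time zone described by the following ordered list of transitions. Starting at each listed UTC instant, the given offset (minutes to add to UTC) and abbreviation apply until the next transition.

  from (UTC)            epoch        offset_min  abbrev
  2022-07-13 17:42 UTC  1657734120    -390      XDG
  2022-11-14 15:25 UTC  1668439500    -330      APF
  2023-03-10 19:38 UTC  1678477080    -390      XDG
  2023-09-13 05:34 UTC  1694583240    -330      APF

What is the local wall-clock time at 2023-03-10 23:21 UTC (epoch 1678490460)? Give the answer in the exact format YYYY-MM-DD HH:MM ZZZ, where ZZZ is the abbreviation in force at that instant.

2023-03-10 16:51 XDG

Query: 2023-03-10 23:21 UTC
Rule 3/4 (XDG, -06:30): 2023-03-10 19:38 UTC ≤ query < 2023-09-13 05:34 UTC
23·60 + 21 - 390 = 1011 min
1011 = 0·1440 + 1011; 1011 = 16·60 + 51 → 16:51, same day
→ 2023-03-10 16:51 XDG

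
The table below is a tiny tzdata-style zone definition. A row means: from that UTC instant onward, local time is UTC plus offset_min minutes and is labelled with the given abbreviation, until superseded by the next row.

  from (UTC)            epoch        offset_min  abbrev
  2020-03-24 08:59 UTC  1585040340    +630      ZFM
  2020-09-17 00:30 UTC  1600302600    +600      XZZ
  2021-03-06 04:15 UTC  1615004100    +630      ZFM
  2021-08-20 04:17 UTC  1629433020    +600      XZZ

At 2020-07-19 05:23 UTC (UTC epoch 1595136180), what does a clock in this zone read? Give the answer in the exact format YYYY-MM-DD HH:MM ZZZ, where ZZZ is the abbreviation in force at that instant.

2020-07-19 15:53 ZFM

Query: 2020-07-19 05:23 UTC
Rule 1/4 (ZFM, +10:30): 2020-03-24 08:59 UTC ≤ query < 2020-09-17 00:30 UTC
5·60 + 23 + 630 = 953 min
953 = 0·1440 + 953; 953 = 15·60 + 53 → 15:53, same day
→ 2020-07-19 15:53 ZFM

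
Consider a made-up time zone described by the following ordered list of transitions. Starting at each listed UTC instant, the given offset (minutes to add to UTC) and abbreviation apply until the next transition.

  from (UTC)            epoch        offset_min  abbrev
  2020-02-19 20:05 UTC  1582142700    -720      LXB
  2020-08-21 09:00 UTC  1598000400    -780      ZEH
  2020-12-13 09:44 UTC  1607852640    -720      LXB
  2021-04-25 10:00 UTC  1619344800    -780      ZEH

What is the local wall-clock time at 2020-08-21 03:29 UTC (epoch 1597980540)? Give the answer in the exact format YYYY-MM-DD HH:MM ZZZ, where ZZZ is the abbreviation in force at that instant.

2020-08-20 15:29 LXB

Query: 2020-08-21 03:29 UTC
Rule 1/4 (LXB, -12:00): 2020-02-19 20:05 UTC ≤ query < 2020-08-21 09:00 UTC
3·60 + 29 - 720 = -511 min
-511 = -1·1440 + 929; 929 = 15·60 + 29 → 15:29, 2020-08-21 - 1 day = 2020-08-20
→ 2020-08-20 15:29 LXB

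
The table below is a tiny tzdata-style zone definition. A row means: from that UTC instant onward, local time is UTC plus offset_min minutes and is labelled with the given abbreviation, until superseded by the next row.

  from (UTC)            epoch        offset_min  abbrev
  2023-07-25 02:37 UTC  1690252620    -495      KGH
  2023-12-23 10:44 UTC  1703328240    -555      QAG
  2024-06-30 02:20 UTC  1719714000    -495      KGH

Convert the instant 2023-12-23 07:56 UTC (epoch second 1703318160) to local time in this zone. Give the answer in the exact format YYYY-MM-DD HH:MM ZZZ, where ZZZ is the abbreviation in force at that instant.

Query: 2023-12-23 07:56 UTC
Rule 1/3 (KGH, -08:15): 2023-07-25 02:37 UTC ≤ query < 2023-12-23 10:44 UTC
7·60 + 56 - 495 = -19 min
-19 = -1·1440 + 1421; 1421 = 23·60 + 41 → 23:41, 2023-12-23 - 1 day = 2023-12-22
→ 2023-12-22 23:41 KGH

2023-12-22 23:41 KGH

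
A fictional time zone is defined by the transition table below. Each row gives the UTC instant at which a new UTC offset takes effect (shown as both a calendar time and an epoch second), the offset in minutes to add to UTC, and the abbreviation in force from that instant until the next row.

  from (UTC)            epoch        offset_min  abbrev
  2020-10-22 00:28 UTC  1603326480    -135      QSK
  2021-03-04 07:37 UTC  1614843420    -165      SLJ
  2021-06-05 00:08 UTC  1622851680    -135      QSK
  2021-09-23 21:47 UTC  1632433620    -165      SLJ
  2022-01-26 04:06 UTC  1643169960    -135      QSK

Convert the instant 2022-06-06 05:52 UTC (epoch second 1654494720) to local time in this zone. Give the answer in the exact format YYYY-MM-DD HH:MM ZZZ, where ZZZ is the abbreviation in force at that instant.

Query: 2022-06-06 05:52 UTC
Rule 5/5 (QSK, -02:15): 2022-01-26 04:06 UTC ≤ query < +∞
5·60 + 52 - 135 = 217 min
217 = 0·1440 + 217; 217 = 3·60 + 37 → 03:37, same day
→ 2022-06-06 03:37 QSK

2022-06-06 03:37 QSK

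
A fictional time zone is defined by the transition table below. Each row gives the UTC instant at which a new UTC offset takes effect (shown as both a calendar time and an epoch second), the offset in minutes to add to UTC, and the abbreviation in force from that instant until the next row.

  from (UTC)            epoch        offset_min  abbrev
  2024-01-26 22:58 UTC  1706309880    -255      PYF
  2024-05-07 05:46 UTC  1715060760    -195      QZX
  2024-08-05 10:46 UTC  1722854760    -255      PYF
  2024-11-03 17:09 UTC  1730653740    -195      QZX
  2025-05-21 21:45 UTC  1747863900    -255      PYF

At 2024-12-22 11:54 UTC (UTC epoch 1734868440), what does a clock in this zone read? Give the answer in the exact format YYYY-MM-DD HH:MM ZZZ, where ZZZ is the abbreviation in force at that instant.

Query: 2024-12-22 11:54 UTC
Rule 4/5 (QZX, -03:15): 2024-11-03 17:09 UTC ≤ query < 2025-05-21 21:45 UTC
11·60 + 54 - 195 = 519 min
519 = 0·1440 + 519; 519 = 8·60 + 39 → 08:39, same day
→ 2024-12-22 08:39 QZX

2024-12-22 08:39 QZX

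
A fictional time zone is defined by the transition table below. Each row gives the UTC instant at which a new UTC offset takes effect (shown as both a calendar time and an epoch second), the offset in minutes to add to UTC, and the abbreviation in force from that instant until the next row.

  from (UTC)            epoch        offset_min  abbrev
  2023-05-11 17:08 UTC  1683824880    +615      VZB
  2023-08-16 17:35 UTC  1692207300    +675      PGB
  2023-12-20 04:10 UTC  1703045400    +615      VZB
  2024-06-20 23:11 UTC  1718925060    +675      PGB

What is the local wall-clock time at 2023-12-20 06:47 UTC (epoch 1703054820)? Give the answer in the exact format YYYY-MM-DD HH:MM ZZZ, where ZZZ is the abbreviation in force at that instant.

2023-12-20 17:02 VZB

Query: 2023-12-20 06:47 UTC
Rule 3/4 (VZB, +10:15): 2023-12-20 04:10 UTC ≤ query < 2024-06-20 23:11 UTC
6·60 + 47 + 615 = 1022 min
1022 = 0·1440 + 1022; 1022 = 17·60 + 2 → 17:02, same day
→ 2023-12-20 17:02 VZB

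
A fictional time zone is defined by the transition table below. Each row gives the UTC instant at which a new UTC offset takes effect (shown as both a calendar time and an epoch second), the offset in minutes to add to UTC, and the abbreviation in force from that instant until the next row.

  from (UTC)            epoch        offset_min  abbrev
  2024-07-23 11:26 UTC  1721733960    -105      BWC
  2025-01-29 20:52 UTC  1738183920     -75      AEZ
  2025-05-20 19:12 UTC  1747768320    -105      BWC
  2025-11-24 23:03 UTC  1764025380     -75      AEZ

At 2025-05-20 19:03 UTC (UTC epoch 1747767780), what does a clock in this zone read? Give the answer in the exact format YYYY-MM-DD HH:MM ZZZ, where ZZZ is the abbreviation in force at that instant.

2025-05-20 17:48 AEZ

Query: 2025-05-20 19:03 UTC
Rule 2/4 (AEZ, -01:15): 2025-01-29 20:52 UTC ≤ query < 2025-05-20 19:12 UTC
19·60 + 3 - 75 = 1068 min
1068 = 0·1440 + 1068; 1068 = 17·60 + 48 → 17:48, same day
→ 2025-05-20 17:48 AEZ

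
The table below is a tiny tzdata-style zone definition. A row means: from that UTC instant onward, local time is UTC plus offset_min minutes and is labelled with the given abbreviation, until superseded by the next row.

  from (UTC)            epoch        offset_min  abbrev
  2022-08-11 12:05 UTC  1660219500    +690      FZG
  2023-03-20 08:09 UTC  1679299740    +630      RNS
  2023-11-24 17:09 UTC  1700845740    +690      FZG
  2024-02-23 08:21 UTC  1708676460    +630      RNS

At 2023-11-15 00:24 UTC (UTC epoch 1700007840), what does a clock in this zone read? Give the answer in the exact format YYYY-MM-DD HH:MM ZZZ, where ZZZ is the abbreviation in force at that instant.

2023-11-15 10:54 RNS

Query: 2023-11-15 00:24 UTC
Rule 2/4 (RNS, +10:30): 2023-03-20 08:09 UTC ≤ query < 2023-11-24 17:09 UTC
0·60 + 24 + 630 = 654 min
654 = 0·1440 + 654; 654 = 10·60 + 54 → 10:54, same day
→ 2023-11-15 10:54 RNS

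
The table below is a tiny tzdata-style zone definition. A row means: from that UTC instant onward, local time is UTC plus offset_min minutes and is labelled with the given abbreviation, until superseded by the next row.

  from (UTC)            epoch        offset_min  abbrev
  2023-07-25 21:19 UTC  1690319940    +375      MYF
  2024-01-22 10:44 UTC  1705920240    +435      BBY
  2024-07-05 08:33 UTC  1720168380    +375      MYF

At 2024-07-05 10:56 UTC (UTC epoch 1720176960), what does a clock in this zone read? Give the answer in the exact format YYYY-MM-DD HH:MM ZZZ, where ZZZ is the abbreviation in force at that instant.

Query: 2024-07-05 10:56 UTC
Rule 3/3 (MYF, +06:15): 2024-07-05 08:33 UTC ≤ query < +∞
10·60 + 56 + 375 = 1031 min
1031 = 0·1440 + 1031; 1031 = 17·60 + 11 → 17:11, same day
→ 2024-07-05 17:11 MYF

2024-07-05 17:11 MYF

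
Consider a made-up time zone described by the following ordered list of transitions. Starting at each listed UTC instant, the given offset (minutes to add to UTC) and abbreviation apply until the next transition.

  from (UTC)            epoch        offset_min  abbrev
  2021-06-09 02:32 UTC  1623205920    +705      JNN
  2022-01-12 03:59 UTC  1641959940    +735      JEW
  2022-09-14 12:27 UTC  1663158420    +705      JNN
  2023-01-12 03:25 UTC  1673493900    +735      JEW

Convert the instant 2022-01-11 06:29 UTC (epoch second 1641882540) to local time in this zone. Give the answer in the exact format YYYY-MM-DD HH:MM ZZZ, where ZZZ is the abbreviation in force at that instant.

Query: 2022-01-11 06:29 UTC
Rule 1/4 (JNN, +11:45): 2021-06-09 02:32 UTC ≤ query < 2022-01-12 03:59 UTC
6·60 + 29 + 705 = 1094 min
1094 = 0·1440 + 1094; 1094 = 18·60 + 14 → 18:14, same day
→ 2022-01-11 18:14 JNN

2022-01-11 18:14 JNN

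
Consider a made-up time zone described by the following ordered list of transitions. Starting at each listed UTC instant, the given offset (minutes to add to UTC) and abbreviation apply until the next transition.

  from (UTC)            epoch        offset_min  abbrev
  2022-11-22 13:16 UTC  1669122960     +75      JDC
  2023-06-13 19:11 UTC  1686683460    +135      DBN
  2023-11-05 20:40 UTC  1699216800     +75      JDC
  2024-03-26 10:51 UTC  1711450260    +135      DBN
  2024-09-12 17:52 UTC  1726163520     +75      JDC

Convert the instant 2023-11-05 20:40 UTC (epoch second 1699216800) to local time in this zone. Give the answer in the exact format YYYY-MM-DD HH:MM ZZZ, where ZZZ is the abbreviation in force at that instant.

2023-11-05 21:55 JDC

Query: 2023-11-05 20:40 UTC
Rule 3/5 (JDC, +01:15): 2023-11-05 20:40 UTC ≤ query < 2024-03-26 10:51 UTC
20·60 + 40 + 75 = 1315 min
1315 = 0·1440 + 1315; 1315 = 21·60 + 55 → 21:55, same day
→ 2023-11-05 21:55 JDC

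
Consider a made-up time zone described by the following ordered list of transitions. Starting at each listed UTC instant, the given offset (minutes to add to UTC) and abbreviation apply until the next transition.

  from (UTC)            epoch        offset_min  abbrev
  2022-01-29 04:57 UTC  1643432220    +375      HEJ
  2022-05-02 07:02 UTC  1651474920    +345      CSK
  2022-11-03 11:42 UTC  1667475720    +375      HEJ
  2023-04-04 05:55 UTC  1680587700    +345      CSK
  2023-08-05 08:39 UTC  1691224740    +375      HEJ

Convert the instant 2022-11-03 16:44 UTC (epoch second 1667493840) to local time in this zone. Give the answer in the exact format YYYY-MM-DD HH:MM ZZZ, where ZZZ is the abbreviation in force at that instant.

2022-11-03 22:59 HEJ

Query: 2022-11-03 16:44 UTC
Rule 3/5 (HEJ, +06:15): 2022-11-03 11:42 UTC ≤ query < 2023-04-04 05:55 UTC
16·60 + 44 + 375 = 1379 min
1379 = 0·1440 + 1379; 1379 = 22·60 + 59 → 22:59, same day
→ 2022-11-03 22:59 HEJ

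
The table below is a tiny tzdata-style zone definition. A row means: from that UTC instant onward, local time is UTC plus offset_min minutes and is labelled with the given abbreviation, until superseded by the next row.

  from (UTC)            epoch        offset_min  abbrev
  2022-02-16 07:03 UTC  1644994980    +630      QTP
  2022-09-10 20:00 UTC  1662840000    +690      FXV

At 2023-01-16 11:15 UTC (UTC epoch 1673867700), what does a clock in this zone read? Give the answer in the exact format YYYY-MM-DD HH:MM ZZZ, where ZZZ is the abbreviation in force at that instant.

Query: 2023-01-16 11:15 UTC
Rule 2/2 (FXV, +11:30): 2022-09-10 20:00 UTC ≤ query < +∞
11·60 + 15 + 690 = 1365 min
1365 = 0·1440 + 1365; 1365 = 22·60 + 45 → 22:45, same day
→ 2023-01-16 22:45 FXV

2023-01-16 22:45 FXV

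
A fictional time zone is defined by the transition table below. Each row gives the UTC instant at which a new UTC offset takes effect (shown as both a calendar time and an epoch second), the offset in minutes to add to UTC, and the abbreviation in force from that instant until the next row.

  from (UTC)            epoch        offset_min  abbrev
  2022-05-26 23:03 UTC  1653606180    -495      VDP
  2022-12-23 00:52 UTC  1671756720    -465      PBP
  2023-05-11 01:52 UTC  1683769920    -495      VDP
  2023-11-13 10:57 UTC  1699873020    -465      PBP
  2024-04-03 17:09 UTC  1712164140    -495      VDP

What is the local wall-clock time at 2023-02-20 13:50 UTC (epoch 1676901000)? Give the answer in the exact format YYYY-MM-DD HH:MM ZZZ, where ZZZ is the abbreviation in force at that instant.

Query: 2023-02-20 13:50 UTC
Rule 2/5 (PBP, -07:45): 2022-12-23 00:52 UTC ≤ query < 2023-05-11 01:52 UTC
13·60 + 50 - 465 = 365 min
365 = 0·1440 + 365; 365 = 6·60 + 5 → 06:05, same day
→ 2023-02-20 06:05 PBP

2023-02-20 06:05 PBP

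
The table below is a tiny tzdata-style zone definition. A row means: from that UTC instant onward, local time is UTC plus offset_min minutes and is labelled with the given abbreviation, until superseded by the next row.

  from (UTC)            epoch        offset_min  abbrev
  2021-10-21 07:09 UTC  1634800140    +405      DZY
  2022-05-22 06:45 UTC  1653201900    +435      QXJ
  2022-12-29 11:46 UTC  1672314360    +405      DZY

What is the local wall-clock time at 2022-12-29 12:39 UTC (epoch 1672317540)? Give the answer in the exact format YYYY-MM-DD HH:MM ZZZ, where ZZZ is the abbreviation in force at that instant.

Query: 2022-12-29 12:39 UTC
Rule 3/3 (DZY, +06:45): 2022-12-29 11:46 UTC ≤ query < +∞
12·60 + 39 + 405 = 1164 min
1164 = 0·1440 + 1164; 1164 = 19·60 + 24 → 19:24, same day
→ 2022-12-29 19:24 DZY

2022-12-29 19:24 DZY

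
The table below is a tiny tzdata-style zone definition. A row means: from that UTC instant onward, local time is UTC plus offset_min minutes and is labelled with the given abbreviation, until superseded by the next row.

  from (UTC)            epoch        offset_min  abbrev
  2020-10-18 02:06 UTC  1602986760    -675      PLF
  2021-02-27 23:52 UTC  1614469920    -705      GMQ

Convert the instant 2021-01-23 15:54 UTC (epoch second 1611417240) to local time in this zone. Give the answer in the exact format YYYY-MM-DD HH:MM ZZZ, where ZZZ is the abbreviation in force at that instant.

Query: 2021-01-23 15:54 UTC
Rule 1/2 (PLF, -11:15): 2020-10-18 02:06 UTC ≤ query < 2021-02-27 23:52 UTC
15·60 + 54 - 675 = 279 min
279 = 0·1440 + 279; 279 = 4·60 + 39 → 04:39, same day
→ 2021-01-23 04:39 PLF

2021-01-23 04:39 PLF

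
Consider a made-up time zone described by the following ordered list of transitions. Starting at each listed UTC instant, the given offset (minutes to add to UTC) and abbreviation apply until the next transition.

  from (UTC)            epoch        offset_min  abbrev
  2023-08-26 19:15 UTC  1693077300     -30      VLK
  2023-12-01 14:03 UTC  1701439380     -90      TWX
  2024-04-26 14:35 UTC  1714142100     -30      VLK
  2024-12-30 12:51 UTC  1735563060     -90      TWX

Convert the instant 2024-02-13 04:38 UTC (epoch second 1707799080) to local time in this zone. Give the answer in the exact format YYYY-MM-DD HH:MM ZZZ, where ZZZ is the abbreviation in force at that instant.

Query: 2024-02-13 04:38 UTC
Rule 2/4 (TWX, -01:30): 2023-12-01 14:03 UTC ≤ query < 2024-04-26 14:35 UTC
4·60 + 38 - 90 = 188 min
188 = 0·1440 + 188; 188 = 3·60 + 8 → 03:08, same day
→ 2024-02-13 03:08 TWX

2024-02-13 03:08 TWX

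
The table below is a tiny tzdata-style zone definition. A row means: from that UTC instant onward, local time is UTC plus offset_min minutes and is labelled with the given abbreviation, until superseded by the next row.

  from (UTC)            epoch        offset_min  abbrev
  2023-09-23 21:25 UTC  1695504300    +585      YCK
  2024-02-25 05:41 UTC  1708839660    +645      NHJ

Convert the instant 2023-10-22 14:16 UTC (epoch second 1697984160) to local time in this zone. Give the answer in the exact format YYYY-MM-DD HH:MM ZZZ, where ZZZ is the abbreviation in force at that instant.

2023-10-23 00:01 YCK

Query: 2023-10-22 14:16 UTC
Rule 1/2 (YCK, +09:45): 2023-09-23 21:25 UTC ≤ query < 2024-02-25 05:41 UTC
14·60 + 16 + 585 = 1441 min
1441 = 1·1440 + 1; 1 = 0·60 + 1 → 00:01, 2023-10-22 + 1 day = 2023-10-23
→ 2023-10-23 00:01 YCK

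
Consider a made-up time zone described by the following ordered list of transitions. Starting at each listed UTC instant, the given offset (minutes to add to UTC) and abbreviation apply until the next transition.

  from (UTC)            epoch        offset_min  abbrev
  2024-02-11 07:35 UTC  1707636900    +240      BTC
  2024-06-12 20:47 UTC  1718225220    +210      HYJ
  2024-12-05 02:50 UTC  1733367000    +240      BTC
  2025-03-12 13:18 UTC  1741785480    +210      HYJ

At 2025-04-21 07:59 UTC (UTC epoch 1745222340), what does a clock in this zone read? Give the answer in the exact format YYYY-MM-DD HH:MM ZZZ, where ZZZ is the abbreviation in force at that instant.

Query: 2025-04-21 07:59 UTC
Rule 4/4 (HYJ, +03:30): 2025-03-12 13:18 UTC ≤ query < +∞
7·60 + 59 + 210 = 689 min
689 = 0·1440 + 689; 689 = 11·60 + 29 → 11:29, same day
→ 2025-04-21 11:29 HYJ

2025-04-21 11:29 HYJ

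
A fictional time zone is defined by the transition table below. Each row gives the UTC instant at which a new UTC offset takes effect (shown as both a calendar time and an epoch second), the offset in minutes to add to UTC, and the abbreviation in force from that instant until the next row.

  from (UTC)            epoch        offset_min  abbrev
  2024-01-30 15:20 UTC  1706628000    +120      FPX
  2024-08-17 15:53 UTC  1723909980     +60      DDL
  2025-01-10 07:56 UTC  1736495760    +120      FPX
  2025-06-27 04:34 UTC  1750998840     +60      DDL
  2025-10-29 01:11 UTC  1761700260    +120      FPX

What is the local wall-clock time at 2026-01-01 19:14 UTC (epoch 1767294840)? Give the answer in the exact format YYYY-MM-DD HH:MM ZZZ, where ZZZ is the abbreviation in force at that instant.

2026-01-01 21:14 FPX

Query: 2026-01-01 19:14 UTC
Rule 5/5 (FPX, +02:00): 2025-10-29 01:11 UTC ≤ query < +∞
19·60 + 14 + 120 = 1274 min
1274 = 0·1440 + 1274; 1274 = 21·60 + 14 → 21:14, same day
→ 2026-01-01 21:14 FPX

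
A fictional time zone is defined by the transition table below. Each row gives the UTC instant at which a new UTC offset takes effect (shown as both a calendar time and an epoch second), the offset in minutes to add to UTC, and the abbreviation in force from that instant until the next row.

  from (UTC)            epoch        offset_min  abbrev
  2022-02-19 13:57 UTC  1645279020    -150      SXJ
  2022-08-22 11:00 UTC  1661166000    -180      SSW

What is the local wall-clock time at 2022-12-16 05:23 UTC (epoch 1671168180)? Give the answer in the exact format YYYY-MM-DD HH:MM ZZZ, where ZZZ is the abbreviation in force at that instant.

Query: 2022-12-16 05:23 UTC
Rule 2/2 (SSW, -03:00): 2022-08-22 11:00 UTC ≤ query < +∞
5·60 + 23 - 180 = 143 min
143 = 0·1440 + 143; 143 = 2·60 + 23 → 02:23, same day
→ 2022-12-16 02:23 SSW

2022-12-16 02:23 SSW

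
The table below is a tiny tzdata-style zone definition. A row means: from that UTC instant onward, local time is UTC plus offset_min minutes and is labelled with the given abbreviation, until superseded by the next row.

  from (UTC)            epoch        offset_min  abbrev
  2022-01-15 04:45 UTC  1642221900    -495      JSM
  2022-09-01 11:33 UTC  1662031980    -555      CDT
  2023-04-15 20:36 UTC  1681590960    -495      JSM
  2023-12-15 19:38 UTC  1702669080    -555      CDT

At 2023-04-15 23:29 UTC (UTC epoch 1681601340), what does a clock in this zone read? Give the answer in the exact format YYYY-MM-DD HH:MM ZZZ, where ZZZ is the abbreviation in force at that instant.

Query: 2023-04-15 23:29 UTC
Rule 3/4 (JSM, -08:15): 2023-04-15 20:36 UTC ≤ query < 2023-12-15 19:38 UTC
23·60 + 29 - 495 = 914 min
914 = 0·1440 + 914; 914 = 15·60 + 14 → 15:14, same day
→ 2023-04-15 15:14 JSM

2023-04-15 15:14 JSM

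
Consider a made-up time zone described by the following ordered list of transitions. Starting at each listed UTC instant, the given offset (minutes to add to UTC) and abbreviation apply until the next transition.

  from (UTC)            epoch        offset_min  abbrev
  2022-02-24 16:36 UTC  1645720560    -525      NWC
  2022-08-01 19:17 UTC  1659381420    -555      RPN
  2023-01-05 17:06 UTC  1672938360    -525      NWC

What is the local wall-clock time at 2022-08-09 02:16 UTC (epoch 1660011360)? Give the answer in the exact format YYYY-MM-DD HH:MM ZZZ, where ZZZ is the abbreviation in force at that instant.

Query: 2022-08-09 02:16 UTC
Rule 2/3 (RPN, -09:15): 2022-08-01 19:17 UTC ≤ query < 2023-01-05 17:06 UTC
2·60 + 16 - 555 = -419 min
-419 = -1·1440 + 1021; 1021 = 17·60 + 1 → 17:01, 2022-08-09 - 1 day = 2022-08-08
→ 2022-08-08 17:01 RPN

2022-08-08 17:01 RPN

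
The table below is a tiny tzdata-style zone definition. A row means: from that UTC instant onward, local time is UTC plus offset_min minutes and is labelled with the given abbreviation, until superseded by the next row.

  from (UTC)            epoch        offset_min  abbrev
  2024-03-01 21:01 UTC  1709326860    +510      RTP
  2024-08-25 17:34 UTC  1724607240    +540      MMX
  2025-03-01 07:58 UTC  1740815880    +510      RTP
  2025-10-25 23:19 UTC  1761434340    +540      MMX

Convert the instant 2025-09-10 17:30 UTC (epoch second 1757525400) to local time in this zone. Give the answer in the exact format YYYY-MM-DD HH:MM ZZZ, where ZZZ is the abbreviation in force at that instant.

Query: 2025-09-10 17:30 UTC
Rule 3/4 (RTP, +08:30): 2025-03-01 07:58 UTC ≤ query < 2025-10-25 23:19 UTC
17·60 + 30 + 510 = 1560 min
1560 = 1·1440 + 120; 120 = 2·60 + 0 → 02:00, 2025-09-10 + 1 day = 2025-09-11
→ 2025-09-11 02:00 RTP

2025-09-11 02:00 RTP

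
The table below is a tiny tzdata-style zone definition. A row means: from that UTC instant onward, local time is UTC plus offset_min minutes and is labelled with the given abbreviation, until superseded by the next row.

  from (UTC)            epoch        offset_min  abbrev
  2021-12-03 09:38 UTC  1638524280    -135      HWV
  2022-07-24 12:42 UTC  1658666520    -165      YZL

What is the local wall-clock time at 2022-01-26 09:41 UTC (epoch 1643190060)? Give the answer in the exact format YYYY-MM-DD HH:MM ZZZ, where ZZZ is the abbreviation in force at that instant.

Query: 2022-01-26 09:41 UTC
Rule 1/2 (HWV, -02:15): 2021-12-03 09:38 UTC ≤ query < 2022-07-24 12:42 UTC
9·60 + 41 - 135 = 446 min
446 = 0·1440 + 446; 446 = 7·60 + 26 → 07:26, same day
→ 2022-01-26 07:26 HWV

2022-01-26 07:26 HWV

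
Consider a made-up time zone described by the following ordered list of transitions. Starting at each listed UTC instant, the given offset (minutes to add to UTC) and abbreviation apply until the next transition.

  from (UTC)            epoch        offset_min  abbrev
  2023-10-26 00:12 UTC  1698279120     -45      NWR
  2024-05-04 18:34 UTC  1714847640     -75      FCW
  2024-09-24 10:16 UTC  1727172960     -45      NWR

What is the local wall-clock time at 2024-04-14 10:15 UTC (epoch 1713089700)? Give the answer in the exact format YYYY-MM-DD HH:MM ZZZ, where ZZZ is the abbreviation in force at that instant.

Query: 2024-04-14 10:15 UTC
Rule 1/3 (NWR, -00:45): 2023-10-26 00:12 UTC ≤ query < 2024-05-04 18:34 UTC
10·60 + 15 - 45 = 570 min
570 = 0·1440 + 570; 570 = 9·60 + 30 → 09:30, same day
→ 2024-04-14 09:30 NWR

2024-04-14 09:30 NWR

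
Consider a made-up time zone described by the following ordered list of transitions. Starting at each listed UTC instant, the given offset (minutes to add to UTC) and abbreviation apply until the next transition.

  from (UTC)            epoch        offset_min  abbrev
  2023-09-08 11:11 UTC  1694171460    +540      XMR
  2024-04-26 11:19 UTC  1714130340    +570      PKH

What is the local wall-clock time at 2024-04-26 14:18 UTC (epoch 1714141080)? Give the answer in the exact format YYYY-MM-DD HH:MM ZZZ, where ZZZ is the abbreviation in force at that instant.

Query: 2024-04-26 14:18 UTC
Rule 2/2 (PKH, +09:30): 2024-04-26 11:19 UTC ≤ query < +∞
14·60 + 18 + 570 = 1428 min
1428 = 0·1440 + 1428; 1428 = 23·60 + 48 → 23:48, same day
→ 2024-04-26 23:48 PKH

2024-04-26 23:48 PKH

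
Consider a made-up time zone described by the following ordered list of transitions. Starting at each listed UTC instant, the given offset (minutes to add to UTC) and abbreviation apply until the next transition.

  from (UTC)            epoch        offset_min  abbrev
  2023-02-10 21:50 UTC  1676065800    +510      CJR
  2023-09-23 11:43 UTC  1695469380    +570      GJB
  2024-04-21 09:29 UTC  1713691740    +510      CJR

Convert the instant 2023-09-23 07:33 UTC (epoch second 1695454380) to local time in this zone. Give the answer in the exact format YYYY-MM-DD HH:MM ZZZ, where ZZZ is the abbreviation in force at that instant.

Query: 2023-09-23 07:33 UTC
Rule 1/3 (CJR, +08:30): 2023-02-10 21:50 UTC ≤ query < 2023-09-23 11:43 UTC
7·60 + 33 + 510 = 963 min
963 = 0·1440 + 963; 963 = 16·60 + 3 → 16:03, same day
→ 2023-09-23 16:03 CJR

2023-09-23 16:03 CJR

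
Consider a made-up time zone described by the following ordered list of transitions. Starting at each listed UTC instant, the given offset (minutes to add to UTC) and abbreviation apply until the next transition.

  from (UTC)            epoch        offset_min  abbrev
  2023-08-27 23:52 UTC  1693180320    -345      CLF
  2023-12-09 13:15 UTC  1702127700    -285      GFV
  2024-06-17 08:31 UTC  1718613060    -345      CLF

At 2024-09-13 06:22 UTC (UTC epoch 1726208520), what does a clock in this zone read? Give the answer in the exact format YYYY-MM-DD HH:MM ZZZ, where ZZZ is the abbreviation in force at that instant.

Query: 2024-09-13 06:22 UTC
Rule 3/3 (CLF, -05:45): 2024-06-17 08:31 UTC ≤ query < +∞
6·60 + 22 - 345 = 37 min
37 = 0·1440 + 37; 37 = 0·60 + 37 → 00:37, same day
→ 2024-09-13 00:37 CLF

2024-09-13 00:37 CLF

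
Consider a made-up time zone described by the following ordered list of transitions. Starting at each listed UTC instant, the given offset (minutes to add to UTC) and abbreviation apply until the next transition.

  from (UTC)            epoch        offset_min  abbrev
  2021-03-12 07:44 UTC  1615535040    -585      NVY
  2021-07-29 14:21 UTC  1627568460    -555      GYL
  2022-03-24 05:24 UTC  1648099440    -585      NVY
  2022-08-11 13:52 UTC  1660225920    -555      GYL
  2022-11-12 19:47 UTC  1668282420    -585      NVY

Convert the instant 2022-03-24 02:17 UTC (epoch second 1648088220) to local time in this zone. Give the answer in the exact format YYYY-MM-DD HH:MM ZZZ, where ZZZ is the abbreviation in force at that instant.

Query: 2022-03-24 02:17 UTC
Rule 2/5 (GYL, -09:15): 2021-07-29 14:21 UTC ≤ query < 2022-03-24 05:24 UTC
2·60 + 17 - 555 = -418 min
-418 = -1·1440 + 1022; 1022 = 17·60 + 2 → 17:02, 2022-03-24 - 1 day = 2022-03-23
→ 2022-03-23 17:02 GYL

2022-03-23 17:02 GYL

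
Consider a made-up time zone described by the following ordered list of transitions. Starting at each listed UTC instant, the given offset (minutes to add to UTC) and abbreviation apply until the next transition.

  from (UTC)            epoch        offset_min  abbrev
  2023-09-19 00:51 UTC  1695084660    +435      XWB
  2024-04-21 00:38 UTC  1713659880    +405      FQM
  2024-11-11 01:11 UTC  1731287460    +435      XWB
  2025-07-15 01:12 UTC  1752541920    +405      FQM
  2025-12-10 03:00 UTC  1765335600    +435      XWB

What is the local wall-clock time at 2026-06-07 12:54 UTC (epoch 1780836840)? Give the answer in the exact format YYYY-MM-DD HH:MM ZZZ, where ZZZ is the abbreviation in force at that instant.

Query: 2026-06-07 12:54 UTC
Rule 5/5 (XWB, +07:15): 2025-12-10 03:00 UTC ≤ query < +∞
12·60 + 54 + 435 = 1209 min
1209 = 0·1440 + 1209; 1209 = 20·60 + 9 → 20:09, same day
→ 2026-06-07 20:09 XWB

2026-06-07 20:09 XWB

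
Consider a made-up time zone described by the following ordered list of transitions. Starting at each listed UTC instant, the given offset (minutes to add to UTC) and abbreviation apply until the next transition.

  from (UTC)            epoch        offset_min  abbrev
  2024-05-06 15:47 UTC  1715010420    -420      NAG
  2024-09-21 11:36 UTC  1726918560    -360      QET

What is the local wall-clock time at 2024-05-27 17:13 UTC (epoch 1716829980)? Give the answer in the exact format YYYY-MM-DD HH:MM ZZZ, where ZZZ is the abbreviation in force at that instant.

Query: 2024-05-27 17:13 UTC
Rule 1/2 (NAG, -07:00): 2024-05-06 15:47 UTC ≤ query < 2024-09-21 11:36 UTC
17·60 + 13 - 420 = 613 min
613 = 0·1440 + 613; 613 = 10·60 + 13 → 10:13, same day
→ 2024-05-27 10:13 NAG

2024-05-27 10:13 NAG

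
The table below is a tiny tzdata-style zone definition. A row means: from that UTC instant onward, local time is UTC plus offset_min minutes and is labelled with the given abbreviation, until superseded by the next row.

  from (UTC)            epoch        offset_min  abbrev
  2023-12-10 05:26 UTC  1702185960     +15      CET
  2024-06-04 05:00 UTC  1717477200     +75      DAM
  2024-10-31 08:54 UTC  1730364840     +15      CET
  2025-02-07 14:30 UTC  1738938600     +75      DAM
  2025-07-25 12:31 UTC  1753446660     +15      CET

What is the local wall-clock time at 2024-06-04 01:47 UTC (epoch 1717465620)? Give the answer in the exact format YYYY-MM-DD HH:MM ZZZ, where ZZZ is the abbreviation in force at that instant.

Query: 2024-06-04 01:47 UTC
Rule 1/5 (CET, +00:15): 2023-12-10 05:26 UTC ≤ query < 2024-06-04 05:00 UTC
1·60 + 47 + 15 = 122 min
122 = 0·1440 + 122; 122 = 2·60 + 2 → 02:02, same day
→ 2024-06-04 02:02 CET

2024-06-04 02:02 CET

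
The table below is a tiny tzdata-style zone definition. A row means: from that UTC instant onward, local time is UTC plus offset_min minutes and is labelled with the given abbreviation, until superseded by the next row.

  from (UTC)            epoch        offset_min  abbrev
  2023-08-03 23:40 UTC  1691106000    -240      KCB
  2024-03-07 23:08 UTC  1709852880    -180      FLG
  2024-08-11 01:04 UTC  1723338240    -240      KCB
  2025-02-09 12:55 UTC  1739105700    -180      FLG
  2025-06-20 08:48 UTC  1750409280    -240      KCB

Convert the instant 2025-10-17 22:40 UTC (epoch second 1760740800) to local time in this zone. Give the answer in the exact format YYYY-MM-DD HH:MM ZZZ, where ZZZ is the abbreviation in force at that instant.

2025-10-17 18:40 KCB

Query: 2025-10-17 22:40 UTC
Rule 5/5 (KCB, -04:00): 2025-06-20 08:48 UTC ≤ query < +∞
22·60 + 40 - 240 = 1120 min
1120 = 0·1440 + 1120; 1120 = 18·60 + 40 → 18:40, same day
→ 2025-10-17 18:40 KCB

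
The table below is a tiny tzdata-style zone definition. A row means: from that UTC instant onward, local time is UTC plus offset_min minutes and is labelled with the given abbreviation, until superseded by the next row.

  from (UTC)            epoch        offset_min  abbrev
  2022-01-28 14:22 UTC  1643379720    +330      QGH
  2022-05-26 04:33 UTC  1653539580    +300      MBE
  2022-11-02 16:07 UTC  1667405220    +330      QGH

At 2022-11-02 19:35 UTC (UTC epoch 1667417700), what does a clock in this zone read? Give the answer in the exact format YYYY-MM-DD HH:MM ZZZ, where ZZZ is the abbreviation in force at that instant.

2022-11-03 01:05 QGH

Query: 2022-11-02 19:35 UTC
Rule 3/3 (QGH, +05:30): 2022-11-02 16:07 UTC ≤ query < +∞
19·60 + 35 + 330 = 1505 min
1505 = 1·1440 + 65; 65 = 1·60 + 5 → 01:05, 2022-11-02 + 1 day = 2022-11-03
→ 2022-11-03 01:05 QGH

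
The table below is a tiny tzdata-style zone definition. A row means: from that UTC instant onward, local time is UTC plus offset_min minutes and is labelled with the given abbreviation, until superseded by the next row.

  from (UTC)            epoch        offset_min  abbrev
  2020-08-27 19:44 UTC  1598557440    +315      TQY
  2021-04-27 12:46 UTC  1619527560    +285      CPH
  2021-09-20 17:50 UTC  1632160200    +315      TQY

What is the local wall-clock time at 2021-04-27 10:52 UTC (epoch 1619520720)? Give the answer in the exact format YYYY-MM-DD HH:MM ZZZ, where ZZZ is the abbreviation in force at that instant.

2021-04-27 16:07 TQY

Query: 2021-04-27 10:52 UTC
Rule 1/3 (TQY, +05:15): 2020-08-27 19:44 UTC ≤ query < 2021-04-27 12:46 UTC
10·60 + 52 + 315 = 967 min
967 = 0·1440 + 967; 967 = 16·60 + 7 → 16:07, same day
→ 2021-04-27 16:07 TQY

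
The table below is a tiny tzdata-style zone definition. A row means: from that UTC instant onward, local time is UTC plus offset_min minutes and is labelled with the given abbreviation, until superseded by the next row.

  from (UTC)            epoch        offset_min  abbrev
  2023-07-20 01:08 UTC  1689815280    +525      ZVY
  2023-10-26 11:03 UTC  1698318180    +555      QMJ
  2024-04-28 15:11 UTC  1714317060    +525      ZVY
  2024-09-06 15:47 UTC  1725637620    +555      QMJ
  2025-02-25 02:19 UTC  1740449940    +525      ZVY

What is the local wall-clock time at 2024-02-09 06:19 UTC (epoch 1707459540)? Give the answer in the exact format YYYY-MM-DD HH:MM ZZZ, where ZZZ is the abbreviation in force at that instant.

Query: 2024-02-09 06:19 UTC
Rule 2/5 (QMJ, +09:15): 2023-10-26 11:03 UTC ≤ query < 2024-04-28 15:11 UTC
6·60 + 19 + 555 = 934 min
934 = 0·1440 + 934; 934 = 15·60 + 34 → 15:34, same day
→ 2024-02-09 15:34 QMJ

2024-02-09 15:34 QMJ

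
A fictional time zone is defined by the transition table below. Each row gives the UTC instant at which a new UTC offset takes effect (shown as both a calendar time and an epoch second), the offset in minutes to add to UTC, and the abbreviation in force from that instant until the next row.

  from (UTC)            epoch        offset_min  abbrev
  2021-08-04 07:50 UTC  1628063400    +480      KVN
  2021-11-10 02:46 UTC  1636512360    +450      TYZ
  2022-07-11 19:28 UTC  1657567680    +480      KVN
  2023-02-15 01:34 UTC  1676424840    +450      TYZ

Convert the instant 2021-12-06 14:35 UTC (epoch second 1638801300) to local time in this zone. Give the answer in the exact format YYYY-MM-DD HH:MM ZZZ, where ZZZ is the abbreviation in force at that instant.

Query: 2021-12-06 14:35 UTC
Rule 2/4 (TYZ, +07:30): 2021-11-10 02:46 UTC ≤ query < 2022-07-11 19:28 UTC
14·60 + 35 + 450 = 1325 min
1325 = 0·1440 + 1325; 1325 = 22·60 + 5 → 22:05, same day
→ 2021-12-06 22:05 TYZ

2021-12-06 22:05 TYZ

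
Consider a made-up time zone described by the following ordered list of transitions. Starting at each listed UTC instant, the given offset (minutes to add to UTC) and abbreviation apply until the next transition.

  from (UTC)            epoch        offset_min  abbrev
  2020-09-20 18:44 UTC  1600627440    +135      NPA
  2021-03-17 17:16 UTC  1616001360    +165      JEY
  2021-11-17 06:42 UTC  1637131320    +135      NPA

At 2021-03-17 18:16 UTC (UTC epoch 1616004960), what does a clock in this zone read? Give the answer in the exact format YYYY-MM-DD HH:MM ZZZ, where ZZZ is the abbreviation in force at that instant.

2021-03-17 21:01 JEY

Query: 2021-03-17 18:16 UTC
Rule 2/3 (JEY, +02:45): 2021-03-17 17:16 UTC ≤ query < 2021-11-17 06:42 UTC
18·60 + 16 + 165 = 1261 min
1261 = 0·1440 + 1261; 1261 = 21·60 + 1 → 21:01, same day
→ 2021-03-17 21:01 JEY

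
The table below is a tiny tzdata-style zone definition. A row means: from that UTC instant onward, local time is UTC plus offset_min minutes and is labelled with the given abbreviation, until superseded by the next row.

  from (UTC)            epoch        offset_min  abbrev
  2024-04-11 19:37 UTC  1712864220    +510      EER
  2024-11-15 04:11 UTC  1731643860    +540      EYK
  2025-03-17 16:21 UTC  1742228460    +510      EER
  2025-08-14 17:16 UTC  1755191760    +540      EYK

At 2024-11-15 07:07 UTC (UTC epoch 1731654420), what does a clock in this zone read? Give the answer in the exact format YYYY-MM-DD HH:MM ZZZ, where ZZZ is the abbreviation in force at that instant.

2024-11-15 16:07 EYK

Query: 2024-11-15 07:07 UTC
Rule 2/4 (EYK, +09:00): 2024-11-15 04:11 UTC ≤ query < 2025-03-17 16:21 UTC
7·60 + 7 + 540 = 967 min
967 = 0·1440 + 967; 967 = 16·60 + 7 → 16:07, same day
→ 2024-11-15 16:07 EYK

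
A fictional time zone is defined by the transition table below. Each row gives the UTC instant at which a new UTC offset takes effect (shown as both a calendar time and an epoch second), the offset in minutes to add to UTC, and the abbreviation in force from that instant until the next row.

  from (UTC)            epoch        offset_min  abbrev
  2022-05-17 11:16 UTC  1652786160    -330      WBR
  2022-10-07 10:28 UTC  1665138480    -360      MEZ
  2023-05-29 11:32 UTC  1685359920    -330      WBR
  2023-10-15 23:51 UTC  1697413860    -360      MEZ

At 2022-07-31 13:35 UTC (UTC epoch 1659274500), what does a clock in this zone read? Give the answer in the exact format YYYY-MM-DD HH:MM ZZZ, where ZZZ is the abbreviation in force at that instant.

Query: 2022-07-31 13:35 UTC
Rule 1/4 (WBR, -05:30): 2022-05-17 11:16 UTC ≤ query < 2022-10-07 10:28 UTC
13·60 + 35 - 330 = 485 min
485 = 0·1440 + 485; 485 = 8·60 + 5 → 08:05, same day
→ 2022-07-31 08:05 WBR

2022-07-31 08:05 WBR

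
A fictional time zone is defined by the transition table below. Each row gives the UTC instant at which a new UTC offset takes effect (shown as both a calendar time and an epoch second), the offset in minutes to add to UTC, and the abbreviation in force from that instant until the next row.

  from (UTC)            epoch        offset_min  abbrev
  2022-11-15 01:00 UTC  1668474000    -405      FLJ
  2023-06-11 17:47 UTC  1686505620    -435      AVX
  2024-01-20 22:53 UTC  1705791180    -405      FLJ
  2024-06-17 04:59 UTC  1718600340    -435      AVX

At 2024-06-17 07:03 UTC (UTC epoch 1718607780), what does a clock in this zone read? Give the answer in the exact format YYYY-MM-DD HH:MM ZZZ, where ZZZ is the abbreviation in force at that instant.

2024-06-16 23:48 AVX

Query: 2024-06-17 07:03 UTC
Rule 4/4 (AVX, -07:15): 2024-06-17 04:59 UTC ≤ query < +∞
7·60 + 3 - 435 = -12 min
-12 = -1·1440 + 1428; 1428 = 23·60 + 48 → 23:48, 2024-06-17 - 1 day = 2024-06-16
→ 2024-06-16 23:48 AVX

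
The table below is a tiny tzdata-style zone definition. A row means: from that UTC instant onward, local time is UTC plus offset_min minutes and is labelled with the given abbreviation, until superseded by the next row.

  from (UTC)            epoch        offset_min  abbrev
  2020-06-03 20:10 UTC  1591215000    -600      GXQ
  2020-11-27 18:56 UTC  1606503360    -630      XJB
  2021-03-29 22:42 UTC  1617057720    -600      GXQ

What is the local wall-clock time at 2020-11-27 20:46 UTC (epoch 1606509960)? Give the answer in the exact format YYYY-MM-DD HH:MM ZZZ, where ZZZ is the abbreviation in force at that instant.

2020-11-27 10:16 XJB

Query: 2020-11-27 20:46 UTC
Rule 2/3 (XJB, -10:30): 2020-11-27 18:56 UTC ≤ query < 2021-03-29 22:42 UTC
20·60 + 46 - 630 = 616 min
616 = 0·1440 + 616; 616 = 10·60 + 16 → 10:16, same day
→ 2020-11-27 10:16 XJB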